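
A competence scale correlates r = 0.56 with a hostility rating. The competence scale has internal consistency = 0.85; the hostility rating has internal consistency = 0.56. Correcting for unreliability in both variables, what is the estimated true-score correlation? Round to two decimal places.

r_true = r_obs / √(r_xx · r_yy) = 0.56 / √(0.85 × 0.56) = 0.56 / √0.4760 = 0.56 / 0.6899 ≈ 0.81.

0.81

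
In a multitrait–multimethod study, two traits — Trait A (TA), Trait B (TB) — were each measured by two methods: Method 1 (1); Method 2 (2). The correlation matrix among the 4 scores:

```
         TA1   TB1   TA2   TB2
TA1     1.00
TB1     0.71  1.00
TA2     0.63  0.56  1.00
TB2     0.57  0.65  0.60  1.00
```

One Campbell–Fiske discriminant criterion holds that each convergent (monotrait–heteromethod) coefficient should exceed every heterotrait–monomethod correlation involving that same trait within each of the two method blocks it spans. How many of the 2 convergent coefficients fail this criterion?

2

Each convergent coefficient versus the relevant comparison correlations:
TA (methods 1·2): 0.63 vs {0.71, 0.60} → fail.
TB (methods 1·2): 0.65 vs {0.71, 0.60} → fail.
2 of 2 fail.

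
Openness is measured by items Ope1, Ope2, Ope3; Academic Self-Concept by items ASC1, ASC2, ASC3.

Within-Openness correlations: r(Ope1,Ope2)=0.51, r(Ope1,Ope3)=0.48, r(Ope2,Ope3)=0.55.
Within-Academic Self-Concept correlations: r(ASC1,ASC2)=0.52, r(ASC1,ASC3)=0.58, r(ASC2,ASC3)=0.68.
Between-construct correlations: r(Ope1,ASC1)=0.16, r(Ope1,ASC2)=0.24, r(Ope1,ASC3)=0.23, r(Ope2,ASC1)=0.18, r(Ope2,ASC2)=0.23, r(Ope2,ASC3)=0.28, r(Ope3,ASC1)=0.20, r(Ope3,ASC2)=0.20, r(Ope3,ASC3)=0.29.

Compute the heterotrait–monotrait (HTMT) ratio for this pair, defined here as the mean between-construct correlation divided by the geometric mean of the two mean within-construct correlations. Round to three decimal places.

Mean heterotrait r = 2.01/9 = 0.2233.
Mean within-Ope = 1.54/3 = 0.5133; mean within-ASC = 1.78/3 = 0.5933.
Geometric mean = √(0.5133 × 0.5933) = 0.5519.
HTMT = 0.2233 / 0.5519 = 0.405.

0.405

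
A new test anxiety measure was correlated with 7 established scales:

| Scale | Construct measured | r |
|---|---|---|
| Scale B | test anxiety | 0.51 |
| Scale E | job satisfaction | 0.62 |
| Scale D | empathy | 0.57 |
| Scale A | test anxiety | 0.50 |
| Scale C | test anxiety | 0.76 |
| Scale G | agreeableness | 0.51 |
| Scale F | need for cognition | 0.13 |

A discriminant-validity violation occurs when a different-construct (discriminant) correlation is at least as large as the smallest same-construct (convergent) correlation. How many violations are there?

Convergent (same construct = test anxiety): Scale B, Scale A, Scale C.
Smallest convergent = 0.50. Discriminant values: 0.62, 0.57, 0.51, 0.13; count ≥ 0.50 → 3.

3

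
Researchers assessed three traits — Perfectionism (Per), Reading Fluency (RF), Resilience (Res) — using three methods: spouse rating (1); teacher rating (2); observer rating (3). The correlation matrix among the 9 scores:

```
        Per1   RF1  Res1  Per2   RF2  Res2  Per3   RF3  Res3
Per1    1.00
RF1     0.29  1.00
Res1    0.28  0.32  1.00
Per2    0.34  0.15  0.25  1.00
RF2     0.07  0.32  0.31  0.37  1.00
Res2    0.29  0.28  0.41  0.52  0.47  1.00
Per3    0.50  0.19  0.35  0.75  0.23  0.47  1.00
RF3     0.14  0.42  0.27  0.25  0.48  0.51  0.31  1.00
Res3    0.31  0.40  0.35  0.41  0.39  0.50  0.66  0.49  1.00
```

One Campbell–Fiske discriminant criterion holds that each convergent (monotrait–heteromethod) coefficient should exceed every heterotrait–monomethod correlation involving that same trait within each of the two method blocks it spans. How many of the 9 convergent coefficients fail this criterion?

8

Checking each validity diagonal entry against its comparison values:
Per (methods 1·2): 0.34 vs {0.29, 0.37, 0.28, 0.52} → fail.
Per (methods 1·3): 0.50 vs {0.29, 0.31, 0.28, 0.66} → fail.
Per (methods 2·3): 0.75 vs {0.37, 0.31, 0.52, 0.66} → pass.
RF (methods 1·2): 0.32 vs {0.29, 0.37, 0.32, 0.47} → fail.
RF (methods 1·3): 0.42 vs {0.29, 0.31, 0.32, 0.49} → fail.
RF (methods 2·3): 0.48 vs {0.37, 0.31, 0.47, 0.49} → fail.
Res (methods 1·2): 0.41 vs {0.28, 0.52, 0.32, 0.47} → fail.
Res (methods 1·3): 0.35 vs {0.28, 0.66, 0.32, 0.49} → fail.
Res (methods 2·3): 0.50 vs {0.52, 0.66, 0.47, 0.49} → fail.
8 of 9 fail.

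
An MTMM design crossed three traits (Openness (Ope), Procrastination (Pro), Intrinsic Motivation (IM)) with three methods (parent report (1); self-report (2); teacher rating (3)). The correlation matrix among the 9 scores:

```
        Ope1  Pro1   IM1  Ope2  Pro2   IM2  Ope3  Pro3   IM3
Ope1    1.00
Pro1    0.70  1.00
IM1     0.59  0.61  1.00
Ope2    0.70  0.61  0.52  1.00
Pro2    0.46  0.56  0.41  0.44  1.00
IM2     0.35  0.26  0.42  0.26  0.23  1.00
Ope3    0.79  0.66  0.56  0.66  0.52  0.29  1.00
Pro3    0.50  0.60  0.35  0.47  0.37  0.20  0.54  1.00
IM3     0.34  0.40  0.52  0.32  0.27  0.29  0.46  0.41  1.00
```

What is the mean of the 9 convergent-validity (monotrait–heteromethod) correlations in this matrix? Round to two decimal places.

Convergent values: 0.70, 0.79, 0.66, 0.56, 0.60, 0.37, 0.42, 0.52, 0.29; mean = 4.91/9 = 0.55.

0.55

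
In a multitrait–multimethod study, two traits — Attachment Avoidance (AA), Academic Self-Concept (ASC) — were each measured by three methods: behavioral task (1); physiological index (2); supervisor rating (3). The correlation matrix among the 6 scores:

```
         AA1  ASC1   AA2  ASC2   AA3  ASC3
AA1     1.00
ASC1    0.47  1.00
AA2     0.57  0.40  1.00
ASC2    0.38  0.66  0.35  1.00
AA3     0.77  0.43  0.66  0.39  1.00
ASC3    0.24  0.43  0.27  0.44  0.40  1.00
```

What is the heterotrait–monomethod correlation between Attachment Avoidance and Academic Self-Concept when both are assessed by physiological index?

0.35

Different traits, same method: r(AA2, ASC2) = 0.35.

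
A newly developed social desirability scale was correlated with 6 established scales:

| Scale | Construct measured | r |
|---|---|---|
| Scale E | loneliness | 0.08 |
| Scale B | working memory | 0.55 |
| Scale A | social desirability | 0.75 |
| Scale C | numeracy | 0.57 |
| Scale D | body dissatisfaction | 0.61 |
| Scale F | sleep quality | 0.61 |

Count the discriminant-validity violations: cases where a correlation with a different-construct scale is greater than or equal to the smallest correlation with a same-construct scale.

Convergent (same construct = social desirability): Scale A.
Smallest convergent = 0.75. Discriminant values: 0.08, 0.55, 0.57, 0.61, 0.61; count ≥ 0.75 → 0.

0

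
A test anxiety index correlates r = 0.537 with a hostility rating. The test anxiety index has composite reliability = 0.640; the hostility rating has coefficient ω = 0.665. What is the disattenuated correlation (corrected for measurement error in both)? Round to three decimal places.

0.823

r_true = r_obs / √(r_xx · r_yy) = 0.537 / √(0.640 × 0.665) = 0.537 / √0.425600 = 0.537 / 0.6524 ≈ 0.823.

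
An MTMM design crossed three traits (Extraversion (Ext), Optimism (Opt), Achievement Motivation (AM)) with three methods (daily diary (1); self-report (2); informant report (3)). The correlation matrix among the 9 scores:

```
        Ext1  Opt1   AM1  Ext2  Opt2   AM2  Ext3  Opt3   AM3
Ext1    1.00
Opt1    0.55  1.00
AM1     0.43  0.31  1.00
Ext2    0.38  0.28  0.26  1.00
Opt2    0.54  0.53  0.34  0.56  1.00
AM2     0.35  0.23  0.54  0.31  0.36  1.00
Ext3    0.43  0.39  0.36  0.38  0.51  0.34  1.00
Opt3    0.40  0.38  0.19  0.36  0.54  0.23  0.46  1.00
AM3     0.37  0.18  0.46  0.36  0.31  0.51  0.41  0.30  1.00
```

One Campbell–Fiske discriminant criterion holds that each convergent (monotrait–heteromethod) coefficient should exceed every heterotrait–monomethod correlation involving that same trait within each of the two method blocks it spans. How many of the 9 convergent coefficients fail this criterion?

6

Checking each validity diagonal entry against its comparison values:
Ext (methods 1·2): 0.38 vs {0.55, 0.56, 0.43, 0.31} → fail.
Ext (methods 1·3): 0.43 vs {0.55, 0.46, 0.43, 0.41} → fail.
Ext (methods 2·3): 0.38 vs {0.56, 0.46, 0.31, 0.41} → fail.
Opt (methods 1·2): 0.53 vs {0.55, 0.56, 0.31, 0.36} → fail.
Opt (methods 1·3): 0.38 vs {0.55, 0.46, 0.31, 0.30} → fail.
Opt (methods 2·3): 0.54 vs {0.56, 0.46, 0.36, 0.30} → fail.
AM (methods 1·2): 0.54 vs {0.43, 0.31, 0.31, 0.36} → pass.
AM (methods 1·3): 0.46 vs {0.43, 0.41, 0.31, 0.30} → pass.
AM (methods 2·3): 0.51 vs {0.31, 0.41, 0.36, 0.30} → pass.
6 of 9 fail.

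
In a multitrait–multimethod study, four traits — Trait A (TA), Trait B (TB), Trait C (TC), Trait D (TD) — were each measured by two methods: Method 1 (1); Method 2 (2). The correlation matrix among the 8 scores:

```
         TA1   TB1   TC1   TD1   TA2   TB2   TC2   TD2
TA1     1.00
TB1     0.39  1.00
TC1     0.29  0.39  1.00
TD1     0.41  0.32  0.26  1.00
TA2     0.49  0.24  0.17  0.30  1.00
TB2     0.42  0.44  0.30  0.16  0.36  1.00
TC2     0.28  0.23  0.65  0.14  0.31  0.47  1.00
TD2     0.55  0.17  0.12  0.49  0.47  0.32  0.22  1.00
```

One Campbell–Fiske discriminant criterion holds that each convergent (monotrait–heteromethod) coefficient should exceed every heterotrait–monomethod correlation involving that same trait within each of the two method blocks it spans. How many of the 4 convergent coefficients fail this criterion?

1

Checking each validity diagonal entry against its comparison values:
TA (methods 1·2): 0.49 vs {0.39, 0.36, 0.29, 0.31, 0.41, 0.47} → pass.
TB (methods 1·2): 0.44 vs {0.39, 0.36, 0.39, 0.47, 0.32, 0.32} → fail.
TC (methods 1·2): 0.65 vs {0.29, 0.31, 0.39, 0.47, 0.26, 0.22} → pass.
TD (methods 1·2): 0.49 vs {0.41, 0.47, 0.32, 0.32, 0.26, 0.22} → pass.
1 of 4 fail.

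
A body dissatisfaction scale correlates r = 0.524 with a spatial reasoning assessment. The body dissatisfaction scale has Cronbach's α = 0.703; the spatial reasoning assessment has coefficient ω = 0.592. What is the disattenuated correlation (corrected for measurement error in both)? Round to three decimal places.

0.812

r_true = r_obs / √(r_xx · r_yy) = 0.524 / √(0.703 × 0.592) = 0.524 / √0.416176 = 0.524 / 0.6451 ≈ 0.812.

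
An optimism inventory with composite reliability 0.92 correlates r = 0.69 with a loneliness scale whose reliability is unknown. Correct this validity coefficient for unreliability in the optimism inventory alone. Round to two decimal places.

Single correction: r_c = r_obs / √r_xx = 0.69 / √0.92 = 0.69 / 0.9592 ≈ 0.72.

0.72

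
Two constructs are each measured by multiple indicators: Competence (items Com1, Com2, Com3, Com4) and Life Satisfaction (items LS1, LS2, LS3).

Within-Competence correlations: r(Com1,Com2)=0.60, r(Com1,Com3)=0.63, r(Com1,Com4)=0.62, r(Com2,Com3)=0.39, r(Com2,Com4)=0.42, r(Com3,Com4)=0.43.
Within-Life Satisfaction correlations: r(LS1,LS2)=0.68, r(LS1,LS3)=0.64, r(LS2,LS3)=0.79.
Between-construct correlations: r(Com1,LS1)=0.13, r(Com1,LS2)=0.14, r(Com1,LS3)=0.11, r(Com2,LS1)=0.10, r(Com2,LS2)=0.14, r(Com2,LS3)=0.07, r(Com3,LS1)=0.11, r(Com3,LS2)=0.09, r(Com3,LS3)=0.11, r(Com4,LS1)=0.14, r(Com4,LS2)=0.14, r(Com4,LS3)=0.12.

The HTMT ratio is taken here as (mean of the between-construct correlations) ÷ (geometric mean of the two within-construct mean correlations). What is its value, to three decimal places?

Mean between = 1.40/12 = 0.1167.
Mean within-Com = 3.09/6 = 0.5150; mean within-LS = 2.11/3 = 0.7033.
Geometric mean = √(0.5150 × 0.7033) = 0.6018.
HTMT = 0.1167 / 0.6018 = 0.194.

0.194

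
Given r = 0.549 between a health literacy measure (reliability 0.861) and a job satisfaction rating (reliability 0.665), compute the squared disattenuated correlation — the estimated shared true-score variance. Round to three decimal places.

Disattenuated r = 0.549 / √(0.861 × 0.665) = 0.549 / 0.7567 = 0.7255.
Shared true-score variance = 0.7255² = 0.5264 ≈ 0.526.

0.526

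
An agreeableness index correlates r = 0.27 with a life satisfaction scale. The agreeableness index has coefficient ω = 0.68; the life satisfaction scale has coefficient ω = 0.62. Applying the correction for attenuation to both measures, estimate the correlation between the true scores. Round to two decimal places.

r_true = r_obs / √(r_xx · r_yy) = 0.27 / √(0.68 × 0.62) = 0.27 / √0.4216 = 0.27 / 0.6493 ≈ 0.42.

0.42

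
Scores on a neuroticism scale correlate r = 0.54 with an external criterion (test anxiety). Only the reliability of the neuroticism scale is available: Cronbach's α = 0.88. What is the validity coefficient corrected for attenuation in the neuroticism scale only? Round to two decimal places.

Single correction: r_c = r_obs / √r_xx = 0.54 / √0.88 = 0.54 / 0.9381 ≈ 0.58.

0.58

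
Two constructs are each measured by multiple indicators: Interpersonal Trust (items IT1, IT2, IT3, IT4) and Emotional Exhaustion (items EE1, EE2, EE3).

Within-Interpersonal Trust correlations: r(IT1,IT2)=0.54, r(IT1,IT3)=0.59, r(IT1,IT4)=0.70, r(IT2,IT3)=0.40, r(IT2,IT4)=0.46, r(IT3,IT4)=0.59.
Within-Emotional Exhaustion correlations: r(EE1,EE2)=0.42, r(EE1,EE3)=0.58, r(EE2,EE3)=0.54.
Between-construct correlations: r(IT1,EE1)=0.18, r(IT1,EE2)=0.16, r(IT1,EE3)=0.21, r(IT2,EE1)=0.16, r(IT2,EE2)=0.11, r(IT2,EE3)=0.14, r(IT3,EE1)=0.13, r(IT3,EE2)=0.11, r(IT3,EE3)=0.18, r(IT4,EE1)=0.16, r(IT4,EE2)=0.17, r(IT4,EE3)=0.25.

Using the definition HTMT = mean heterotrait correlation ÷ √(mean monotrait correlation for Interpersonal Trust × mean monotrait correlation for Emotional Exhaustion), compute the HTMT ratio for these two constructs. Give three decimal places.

Mean heterotrait r = 1.96/12 = 0.1633.
Mean within-IT = 3.28/6 = 0.5467; mean within-EE = 1.54/3 = 0.5133.
Geometric mean = √(0.5467 × 0.5133) = 0.5297.
HTMT = 0.1633 / 0.5297 = 0.308.

0.308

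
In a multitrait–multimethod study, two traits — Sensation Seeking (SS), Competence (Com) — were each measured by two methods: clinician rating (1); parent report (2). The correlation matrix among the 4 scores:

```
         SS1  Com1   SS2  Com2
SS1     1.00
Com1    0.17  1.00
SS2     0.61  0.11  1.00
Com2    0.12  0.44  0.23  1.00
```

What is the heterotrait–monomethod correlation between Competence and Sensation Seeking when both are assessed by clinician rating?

0.17

Different traits, same method: r(Com1, SS1) = 0.17.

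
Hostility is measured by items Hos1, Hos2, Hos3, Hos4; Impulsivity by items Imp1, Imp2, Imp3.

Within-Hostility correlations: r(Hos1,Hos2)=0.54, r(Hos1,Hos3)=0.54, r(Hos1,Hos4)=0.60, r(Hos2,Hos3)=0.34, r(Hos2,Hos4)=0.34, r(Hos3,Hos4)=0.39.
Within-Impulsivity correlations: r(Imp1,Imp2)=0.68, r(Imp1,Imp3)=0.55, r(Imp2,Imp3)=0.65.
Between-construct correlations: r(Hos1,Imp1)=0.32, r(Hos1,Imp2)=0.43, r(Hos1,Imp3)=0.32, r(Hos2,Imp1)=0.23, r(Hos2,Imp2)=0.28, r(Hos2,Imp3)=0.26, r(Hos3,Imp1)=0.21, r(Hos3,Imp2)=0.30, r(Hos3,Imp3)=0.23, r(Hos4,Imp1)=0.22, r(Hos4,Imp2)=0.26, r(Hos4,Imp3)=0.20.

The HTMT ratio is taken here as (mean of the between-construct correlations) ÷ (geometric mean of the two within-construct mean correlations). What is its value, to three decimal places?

Mean heterotrait r = 3.26/12 = 0.2717.
Mean within-Hos = 2.75/6 = 0.4583; mean within-Imp = 1.88/3 = 0.6267.
Geometric mean = √(0.4583 × 0.6267) = 0.5359.
HTMT = 0.2717 / 0.5359 = 0.507.

0.507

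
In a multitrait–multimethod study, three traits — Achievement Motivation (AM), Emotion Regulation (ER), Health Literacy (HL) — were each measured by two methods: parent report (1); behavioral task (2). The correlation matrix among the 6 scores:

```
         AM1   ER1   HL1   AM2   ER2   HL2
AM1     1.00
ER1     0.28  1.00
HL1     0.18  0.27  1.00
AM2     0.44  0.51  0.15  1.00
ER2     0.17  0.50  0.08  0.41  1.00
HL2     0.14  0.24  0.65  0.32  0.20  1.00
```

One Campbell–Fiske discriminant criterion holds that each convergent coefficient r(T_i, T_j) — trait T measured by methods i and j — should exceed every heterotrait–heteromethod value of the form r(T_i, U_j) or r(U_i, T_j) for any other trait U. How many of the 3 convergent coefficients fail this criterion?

Convergent coefficients and their comparison sets:
AM (methods 1·2): 0.44 vs {0.17, 0.51, 0.14, 0.15} → fail.
ER (methods 1·2): 0.50 vs {0.51, 0.17, 0.24, 0.08} → fail.
HL (methods 1·2): 0.65 vs {0.15, 0.14, 0.08, 0.24} → pass.
2 of 3 fail.

2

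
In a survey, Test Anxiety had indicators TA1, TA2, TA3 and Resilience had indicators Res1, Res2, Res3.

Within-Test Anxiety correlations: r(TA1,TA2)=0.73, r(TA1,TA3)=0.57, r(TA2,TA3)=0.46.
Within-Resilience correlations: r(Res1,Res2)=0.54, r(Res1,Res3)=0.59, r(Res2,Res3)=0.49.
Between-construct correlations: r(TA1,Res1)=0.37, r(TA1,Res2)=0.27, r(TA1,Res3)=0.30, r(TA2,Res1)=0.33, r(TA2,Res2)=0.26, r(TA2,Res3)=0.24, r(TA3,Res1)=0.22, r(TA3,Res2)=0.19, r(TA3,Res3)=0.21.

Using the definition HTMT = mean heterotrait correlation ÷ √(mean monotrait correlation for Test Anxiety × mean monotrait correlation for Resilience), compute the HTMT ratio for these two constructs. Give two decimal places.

0.47

Mean between = 2.39/9 = 0.2656.
Mean within-TA = 1.76/3 = 0.5867; mean within-Res = 1.62/3 = 0.5400.
Geometric mean = √(0.5867 × 0.5400) = 0.5629.
HTMT = 0.2656 / 0.5629 = 0.47.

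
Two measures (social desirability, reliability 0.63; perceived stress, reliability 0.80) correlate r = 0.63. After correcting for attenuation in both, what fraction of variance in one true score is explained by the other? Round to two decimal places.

0.79

Disattenuated r = 0.63 / √(0.63 × 0.80) = 0.63 / 0.7099 = 0.8874.
Shared true-score variance = 0.8874² = 0.7875 ≈ 0.79.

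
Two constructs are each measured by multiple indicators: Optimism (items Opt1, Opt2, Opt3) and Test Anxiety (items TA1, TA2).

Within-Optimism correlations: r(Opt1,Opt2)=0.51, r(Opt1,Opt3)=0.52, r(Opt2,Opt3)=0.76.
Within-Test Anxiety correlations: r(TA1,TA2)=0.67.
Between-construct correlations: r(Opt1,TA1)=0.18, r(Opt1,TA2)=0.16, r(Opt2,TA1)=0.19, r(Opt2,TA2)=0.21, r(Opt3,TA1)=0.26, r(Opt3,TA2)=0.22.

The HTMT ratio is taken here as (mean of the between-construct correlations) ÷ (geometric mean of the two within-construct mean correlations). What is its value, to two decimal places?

Mean heterotrait r = 1.22/6 = 0.2033.
Mean within-Opt = 1.79/3 = 0.5967; mean within-TA = 0.67/1 = 0.6700.
Geometric mean = √(0.5967 × 0.6700) = 0.6323.
HTMT = 0.2033 / 0.6323 = 0.32.

0.32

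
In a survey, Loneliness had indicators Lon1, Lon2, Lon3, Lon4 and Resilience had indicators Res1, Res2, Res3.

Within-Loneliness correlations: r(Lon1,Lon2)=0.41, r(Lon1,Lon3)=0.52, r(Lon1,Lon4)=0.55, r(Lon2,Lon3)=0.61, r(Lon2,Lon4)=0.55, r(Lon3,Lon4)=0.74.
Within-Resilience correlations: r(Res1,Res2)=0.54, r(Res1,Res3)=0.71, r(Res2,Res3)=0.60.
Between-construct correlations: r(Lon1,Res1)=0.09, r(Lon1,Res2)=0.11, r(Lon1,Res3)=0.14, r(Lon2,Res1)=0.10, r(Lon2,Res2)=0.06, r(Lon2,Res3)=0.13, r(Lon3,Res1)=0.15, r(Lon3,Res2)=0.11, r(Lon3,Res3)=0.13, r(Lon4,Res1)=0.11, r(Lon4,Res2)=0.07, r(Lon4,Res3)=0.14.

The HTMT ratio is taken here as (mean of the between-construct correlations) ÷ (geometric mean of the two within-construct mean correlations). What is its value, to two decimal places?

Between-construct mean = 1.34/12 = 0.1117.
Mean within-Lon = 3.38/6 = 0.5633; mean within-Res = 1.85/3 = 0.6167.
Geometric mean = √(0.5633 × 0.6167) = 0.5894.
HTMT = 0.1117 / 0.5894 = 0.19.

0.19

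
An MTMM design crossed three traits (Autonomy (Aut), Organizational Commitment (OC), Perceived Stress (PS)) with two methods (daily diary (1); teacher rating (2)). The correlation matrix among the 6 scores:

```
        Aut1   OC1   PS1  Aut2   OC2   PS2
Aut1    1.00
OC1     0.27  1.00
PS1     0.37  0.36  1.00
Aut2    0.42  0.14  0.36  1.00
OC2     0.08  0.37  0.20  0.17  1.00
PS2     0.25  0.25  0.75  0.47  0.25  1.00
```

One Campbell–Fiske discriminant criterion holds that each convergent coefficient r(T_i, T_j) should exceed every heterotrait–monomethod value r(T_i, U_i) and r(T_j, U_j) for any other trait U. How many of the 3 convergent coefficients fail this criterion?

Checking each validity diagonal entry against its comparison values:
Aut (methods 1·2): 0.42 vs {0.27, 0.17, 0.37, 0.47} → fail.
OC (methods 1·2): 0.37 vs {0.27, 0.17, 0.36, 0.25} → pass.
PS (methods 1·2): 0.75 vs {0.37, 0.47, 0.36, 0.25} → pass.
1 of 3 fail.

1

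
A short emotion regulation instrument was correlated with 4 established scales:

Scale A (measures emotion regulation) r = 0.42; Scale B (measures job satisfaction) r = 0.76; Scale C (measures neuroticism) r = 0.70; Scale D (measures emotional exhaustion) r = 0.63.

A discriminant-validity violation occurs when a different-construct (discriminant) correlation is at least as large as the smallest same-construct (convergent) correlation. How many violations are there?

3

Convergent (same construct = emotion regulation): Scale A.
Smallest convergent = 0.42. Discriminant values: 0.76, 0.70, 0.63; count ≥ 0.42 → 3.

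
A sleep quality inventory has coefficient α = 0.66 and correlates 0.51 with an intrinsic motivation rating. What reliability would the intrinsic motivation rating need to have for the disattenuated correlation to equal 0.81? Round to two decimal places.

r_true = r_obs / √(r_xx · r_yy) ⇒ 0.81 = 0.51 / √(0.66 · r_yy).
√(0.66 · r_yy) = 0.51 / 0.81 = 0.6296; 0.66 · r_yy = 0.3964; r_yy = 0.3964 / 0.66 ≈ 0.60.

0.60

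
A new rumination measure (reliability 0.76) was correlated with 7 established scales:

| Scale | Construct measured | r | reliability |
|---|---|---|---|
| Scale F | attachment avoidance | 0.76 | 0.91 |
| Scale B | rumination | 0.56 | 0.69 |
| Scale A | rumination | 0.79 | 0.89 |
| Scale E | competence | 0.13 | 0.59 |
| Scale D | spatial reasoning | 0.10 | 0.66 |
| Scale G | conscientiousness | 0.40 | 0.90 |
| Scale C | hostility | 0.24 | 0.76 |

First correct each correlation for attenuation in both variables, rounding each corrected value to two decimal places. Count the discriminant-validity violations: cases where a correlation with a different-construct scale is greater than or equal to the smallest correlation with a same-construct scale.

Disattenuated r (r / √(r_scale · r_new)):
  Scale F (disc): 0.76 / √(0.91·0.76) = 0.91
  Scale B (conv): 0.56 / √(0.69·0.76) = 0.77
  Scale A (conv): 0.79 / √(0.89·0.76) = 0.96
  Scale E (disc): 0.13 / √(0.59·0.76) = 0.19
  Scale D (disc): 0.10 / √(0.66·0.76) = 0.14
  Scale G (disc): 0.40 / √(0.90·0.76) = 0.48
  Scale C (disc): 0.24 / √(0.76·0.76) = 0.32
Smallest convergent = 0.77. Discriminant values: 0.91, 0.19, 0.14, 0.48, 0.32; count ≥ 0.77 → 1.

1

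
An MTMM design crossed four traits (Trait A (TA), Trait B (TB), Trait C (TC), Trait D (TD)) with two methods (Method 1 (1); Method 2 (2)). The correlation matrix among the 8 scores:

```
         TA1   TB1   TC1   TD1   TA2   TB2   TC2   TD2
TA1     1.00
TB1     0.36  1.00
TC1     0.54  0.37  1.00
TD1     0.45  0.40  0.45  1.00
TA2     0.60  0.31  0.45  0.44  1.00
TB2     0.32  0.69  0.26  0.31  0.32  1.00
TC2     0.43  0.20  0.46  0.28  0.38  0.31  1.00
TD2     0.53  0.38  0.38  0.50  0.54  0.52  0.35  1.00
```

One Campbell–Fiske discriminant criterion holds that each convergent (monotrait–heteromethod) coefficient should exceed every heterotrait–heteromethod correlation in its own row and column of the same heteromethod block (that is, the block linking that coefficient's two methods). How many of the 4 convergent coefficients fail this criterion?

1

Checking each validity diagonal entry against its comparison values:
TA (methods 1·2): 0.60 vs {0.32, 0.31, 0.43, 0.45, 0.53, 0.44} → pass.
TB (methods 1·2): 0.69 vs {0.31, 0.32, 0.20, 0.26, 0.38, 0.31} → pass.
TC (methods 1·2): 0.46 vs {0.45, 0.43, 0.26, 0.20, 0.38, 0.28} → pass.
TD (methods 1·2): 0.50 vs {0.44, 0.53, 0.31, 0.38, 0.28, 0.38} → fail.
1 of 4 fail.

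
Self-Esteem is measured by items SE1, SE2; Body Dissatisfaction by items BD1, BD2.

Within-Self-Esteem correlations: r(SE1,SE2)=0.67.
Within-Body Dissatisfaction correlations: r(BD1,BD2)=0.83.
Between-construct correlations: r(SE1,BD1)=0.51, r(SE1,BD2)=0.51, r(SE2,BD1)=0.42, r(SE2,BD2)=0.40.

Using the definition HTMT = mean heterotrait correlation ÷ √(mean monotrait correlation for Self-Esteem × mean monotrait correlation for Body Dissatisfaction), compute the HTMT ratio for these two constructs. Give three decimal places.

0.617

Mean between = 1.84/4 = 0.4600.
Mean within-SE = 0.67/1 = 0.6700; mean within-BD = 0.83/1 = 0.8300.
Geometric mean = √(0.6700 × 0.8300) = 0.7457.
HTMT = 0.4600 / 0.7457 = 0.617.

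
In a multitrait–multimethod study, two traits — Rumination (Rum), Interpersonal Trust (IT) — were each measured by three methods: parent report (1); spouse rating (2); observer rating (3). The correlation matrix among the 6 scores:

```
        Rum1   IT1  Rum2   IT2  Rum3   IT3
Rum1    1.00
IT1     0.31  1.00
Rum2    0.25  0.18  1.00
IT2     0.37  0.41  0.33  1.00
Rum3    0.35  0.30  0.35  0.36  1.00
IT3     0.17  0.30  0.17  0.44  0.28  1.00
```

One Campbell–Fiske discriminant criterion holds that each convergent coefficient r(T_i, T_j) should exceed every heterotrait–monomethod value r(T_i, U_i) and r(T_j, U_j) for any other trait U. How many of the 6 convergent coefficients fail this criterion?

2

Convergent coefficients and their comparison sets:
Rum (methods 1·2): 0.25 vs {0.31, 0.33} → fail.
Rum (methods 1·3): 0.35 vs {0.31, 0.28} → pass.
Rum (methods 2·3): 0.35 vs {0.33, 0.28} → pass.
IT (methods 1·2): 0.41 vs {0.31, 0.33} → pass.
IT (methods 1·3): 0.30 vs {0.31, 0.28} → fail.
IT (methods 2·3): 0.44 vs {0.33, 0.28} → pass.
2 of 6 fail.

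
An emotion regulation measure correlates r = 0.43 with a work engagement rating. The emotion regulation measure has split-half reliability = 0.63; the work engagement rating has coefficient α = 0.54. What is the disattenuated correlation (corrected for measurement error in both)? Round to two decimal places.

0.74

r_true = r_obs / √(r_xx · r_yy) = 0.43 / √(0.63 × 0.54) = 0.43 / √0.3402 = 0.43 / 0.5833 ≈ 0.74.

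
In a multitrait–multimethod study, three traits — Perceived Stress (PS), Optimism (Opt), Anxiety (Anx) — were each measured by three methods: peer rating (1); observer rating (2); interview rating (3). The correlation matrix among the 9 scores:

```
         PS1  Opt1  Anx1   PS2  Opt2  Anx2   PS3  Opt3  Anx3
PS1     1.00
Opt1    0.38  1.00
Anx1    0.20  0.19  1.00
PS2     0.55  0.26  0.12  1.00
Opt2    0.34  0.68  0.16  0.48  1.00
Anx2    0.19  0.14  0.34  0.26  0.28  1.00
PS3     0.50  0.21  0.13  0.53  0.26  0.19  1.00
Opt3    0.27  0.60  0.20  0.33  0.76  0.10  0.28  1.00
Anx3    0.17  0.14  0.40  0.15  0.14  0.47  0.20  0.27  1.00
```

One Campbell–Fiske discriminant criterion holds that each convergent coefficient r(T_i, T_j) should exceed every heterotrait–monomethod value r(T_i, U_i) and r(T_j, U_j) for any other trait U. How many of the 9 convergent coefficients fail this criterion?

Each convergent coefficient versus the relevant comparison correlations:
PS (methods 1·2): 0.55 vs {0.38, 0.48, 0.20, 0.26} → pass.
PS (methods 1·3): 0.50 vs {0.38, 0.28, 0.20, 0.20} → pass.
PS (methods 2·3): 0.53 vs {0.48, 0.28, 0.26, 0.20} → pass.
Opt (methods 1·2): 0.68 vs {0.38, 0.48, 0.19, 0.28} → pass.
Opt (methods 1·3): 0.60 vs {0.38, 0.28, 0.19, 0.27} → pass.
Opt (methods 2·3): 0.76 vs {0.48, 0.28, 0.28, 0.27} → pass.
Anx (methods 1·2): 0.34 vs {0.20, 0.26, 0.19, 0.28} → pass.
Anx (methods 1·3): 0.40 vs {0.20, 0.20, 0.19, 0.27} → pass.
Anx (methods 2·3): 0.47 vs {0.26, 0.20, 0.28, 0.27} → pass.
0 of 9 fail.

0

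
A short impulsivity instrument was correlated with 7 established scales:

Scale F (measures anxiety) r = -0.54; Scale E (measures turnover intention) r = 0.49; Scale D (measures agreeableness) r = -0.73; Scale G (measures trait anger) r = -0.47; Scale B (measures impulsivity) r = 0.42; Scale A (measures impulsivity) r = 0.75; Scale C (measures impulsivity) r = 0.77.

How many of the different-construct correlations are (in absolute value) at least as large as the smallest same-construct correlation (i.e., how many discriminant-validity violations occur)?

Convergent (same construct = impulsivity): Scale B, Scale A, Scale C.
Smallest convergent = 0.42. Discriminant |r|: 0.54, 0.49, 0.73, 0.47; count ≥ 0.42 → 4.

4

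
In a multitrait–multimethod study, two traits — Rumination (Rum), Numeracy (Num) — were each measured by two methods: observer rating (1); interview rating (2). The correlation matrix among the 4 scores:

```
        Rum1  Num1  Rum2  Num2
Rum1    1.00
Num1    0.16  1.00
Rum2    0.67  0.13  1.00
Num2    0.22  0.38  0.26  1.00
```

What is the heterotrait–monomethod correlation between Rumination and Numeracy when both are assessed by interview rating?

Different traits, same method: r(Rum2, Num2) = 0.26.

0.26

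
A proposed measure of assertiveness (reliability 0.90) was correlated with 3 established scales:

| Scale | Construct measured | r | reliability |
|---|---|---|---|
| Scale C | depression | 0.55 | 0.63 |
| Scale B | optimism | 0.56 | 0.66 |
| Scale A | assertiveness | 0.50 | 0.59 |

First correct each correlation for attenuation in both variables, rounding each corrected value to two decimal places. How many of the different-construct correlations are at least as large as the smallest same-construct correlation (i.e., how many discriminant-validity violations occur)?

Disattenuated r (r / √(r_scale · r_new)):
  Scale C (disc): 0.55 / √(0.63·0.90) = 0.73
  Scale B (disc): 0.56 / √(0.66·0.90) = 0.73
  Scale A (conv): 0.50 / √(0.59·0.90) = 0.69
Smallest convergent = 0.69. Discriminant values: 0.73, 0.73; count ≥ 0.69 → 2.

2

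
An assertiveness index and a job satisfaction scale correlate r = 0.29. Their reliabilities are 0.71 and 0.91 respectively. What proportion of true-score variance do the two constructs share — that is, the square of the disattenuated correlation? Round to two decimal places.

Disattenuated r = 0.29 / √(0.71 × 0.91) = 0.29 / 0.8038 = 0.3608.
Shared true-score variance = 0.3608² = 0.1302 ≈ 0.13.

0.13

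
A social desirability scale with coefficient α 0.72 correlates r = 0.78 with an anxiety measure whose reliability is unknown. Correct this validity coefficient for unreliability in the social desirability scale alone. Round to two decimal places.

Single correction: r_c = r_obs / √r_xx = 0.78 / √0.72 = 0.78 / 0.8485 ≈ 0.92.

0.92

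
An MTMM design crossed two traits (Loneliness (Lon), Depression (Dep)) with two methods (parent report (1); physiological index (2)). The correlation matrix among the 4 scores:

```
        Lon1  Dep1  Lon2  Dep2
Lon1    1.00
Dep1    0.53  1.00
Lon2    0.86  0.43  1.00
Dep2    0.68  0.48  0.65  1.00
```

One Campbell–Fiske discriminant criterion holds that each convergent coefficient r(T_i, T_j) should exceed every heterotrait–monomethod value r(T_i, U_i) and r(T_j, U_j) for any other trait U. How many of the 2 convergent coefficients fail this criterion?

1

Each convergent coefficient versus the relevant comparison correlations:
Lon (methods 1·2): 0.86 vs {0.53, 0.65} → pass.
Dep (methods 1·2): 0.48 vs {0.53, 0.65} → fail.
1 of 2 fail.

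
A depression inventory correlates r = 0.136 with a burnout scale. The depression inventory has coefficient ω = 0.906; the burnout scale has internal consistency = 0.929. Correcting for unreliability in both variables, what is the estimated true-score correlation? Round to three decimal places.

r_true = r_obs / √(r_xx · r_yy) = 0.136 / √(0.906 × 0.929) = 0.136 / √0.841674 = 0.136 / 0.9174 ≈ 0.148.

0.148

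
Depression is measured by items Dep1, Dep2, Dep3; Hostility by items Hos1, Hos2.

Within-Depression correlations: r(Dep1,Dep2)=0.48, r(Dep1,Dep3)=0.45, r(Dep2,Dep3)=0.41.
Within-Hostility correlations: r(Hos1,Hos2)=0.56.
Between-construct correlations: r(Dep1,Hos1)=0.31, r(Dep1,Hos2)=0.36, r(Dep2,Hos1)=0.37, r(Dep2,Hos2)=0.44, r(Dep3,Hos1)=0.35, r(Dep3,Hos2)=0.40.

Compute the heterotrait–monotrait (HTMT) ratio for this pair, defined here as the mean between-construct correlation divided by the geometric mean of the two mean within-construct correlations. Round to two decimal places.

0.74

Mean heterotrait r = 2.23/6 = 0.3717.
Mean within-Dep = 1.34/3 = 0.4467; mean within-Hos = 0.56/1 = 0.5600.
Geometric mean = √(0.4467 × 0.5600) = 0.5002.
HTMT = 0.3717 / 0.5002 = 0.74.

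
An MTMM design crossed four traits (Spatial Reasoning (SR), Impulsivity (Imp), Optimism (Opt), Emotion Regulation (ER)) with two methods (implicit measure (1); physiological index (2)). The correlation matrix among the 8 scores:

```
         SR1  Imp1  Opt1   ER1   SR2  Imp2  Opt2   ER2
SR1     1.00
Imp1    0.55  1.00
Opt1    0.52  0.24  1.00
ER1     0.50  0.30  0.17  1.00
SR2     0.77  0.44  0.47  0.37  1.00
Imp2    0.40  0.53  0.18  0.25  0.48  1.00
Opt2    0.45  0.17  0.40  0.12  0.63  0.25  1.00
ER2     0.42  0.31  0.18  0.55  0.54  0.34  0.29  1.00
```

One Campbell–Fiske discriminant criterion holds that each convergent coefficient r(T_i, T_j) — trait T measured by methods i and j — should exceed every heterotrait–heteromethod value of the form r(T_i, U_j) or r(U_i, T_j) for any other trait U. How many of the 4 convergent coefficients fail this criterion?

1

Convergent coefficients and their comparison sets:
SR (methods 1·2): 0.77 vs {0.40, 0.44, 0.45, 0.47, 0.42, 0.37} → pass.
Imp (methods 1·2): 0.53 vs {0.44, 0.40, 0.17, 0.18, 0.31, 0.25} → pass.
Opt (methods 1·2): 0.40 vs {0.47, 0.45, 0.18, 0.17, 0.18, 0.12} → fail.
ER (methods 1·2): 0.55 vs {0.37, 0.42, 0.25, 0.31, 0.12, 0.18} → pass.
1 of 4 fail.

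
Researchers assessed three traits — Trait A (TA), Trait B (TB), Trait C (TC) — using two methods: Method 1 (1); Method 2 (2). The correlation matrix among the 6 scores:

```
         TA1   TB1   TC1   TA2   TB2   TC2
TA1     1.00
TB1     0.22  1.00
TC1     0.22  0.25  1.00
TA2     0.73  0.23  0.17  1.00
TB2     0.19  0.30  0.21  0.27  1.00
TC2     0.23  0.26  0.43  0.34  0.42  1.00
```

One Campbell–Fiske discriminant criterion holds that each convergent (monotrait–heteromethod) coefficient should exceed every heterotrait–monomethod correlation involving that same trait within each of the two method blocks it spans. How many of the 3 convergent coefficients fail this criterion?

Each convergent coefficient versus the relevant comparison correlations:
TA (methods 1·2): 0.73 vs {0.22, 0.27, 0.22, 0.34} → pass.
TB (methods 1·2): 0.30 vs {0.22, 0.27, 0.25, 0.42} → fail.
TC (methods 1·2): 0.43 vs {0.22, 0.34, 0.25, 0.42} → pass.
1 of 3 fail.

1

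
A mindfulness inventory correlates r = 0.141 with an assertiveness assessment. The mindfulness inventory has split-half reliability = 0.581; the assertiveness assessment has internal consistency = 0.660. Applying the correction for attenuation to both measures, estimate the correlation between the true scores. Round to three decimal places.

0.228

r_true = r_obs / √(r_xx · r_yy) = 0.141 / √(0.581 × 0.660) = 0.141 / √0.383460 = 0.141 / 0.6192 ≈ 0.228.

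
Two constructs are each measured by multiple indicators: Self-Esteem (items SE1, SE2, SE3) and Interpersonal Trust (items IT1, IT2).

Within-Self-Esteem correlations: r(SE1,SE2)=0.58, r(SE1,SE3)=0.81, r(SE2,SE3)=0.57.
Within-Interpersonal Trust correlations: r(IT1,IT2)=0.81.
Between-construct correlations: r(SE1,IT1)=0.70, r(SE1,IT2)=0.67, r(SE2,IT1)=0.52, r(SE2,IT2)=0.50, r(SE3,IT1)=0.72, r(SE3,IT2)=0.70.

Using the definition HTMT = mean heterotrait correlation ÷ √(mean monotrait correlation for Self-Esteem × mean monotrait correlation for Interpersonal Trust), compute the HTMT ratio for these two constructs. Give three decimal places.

Mean heterotrait r = 3.81/6 = 0.6350.
Mean within-SE = 1.96/3 = 0.6533; mean within-IT = 0.81/1 = 0.8100.
Geometric mean = √(0.6533 × 0.8100) = 0.7274.
HTMT = 0.6350 / 0.7274 = 0.873.

0.873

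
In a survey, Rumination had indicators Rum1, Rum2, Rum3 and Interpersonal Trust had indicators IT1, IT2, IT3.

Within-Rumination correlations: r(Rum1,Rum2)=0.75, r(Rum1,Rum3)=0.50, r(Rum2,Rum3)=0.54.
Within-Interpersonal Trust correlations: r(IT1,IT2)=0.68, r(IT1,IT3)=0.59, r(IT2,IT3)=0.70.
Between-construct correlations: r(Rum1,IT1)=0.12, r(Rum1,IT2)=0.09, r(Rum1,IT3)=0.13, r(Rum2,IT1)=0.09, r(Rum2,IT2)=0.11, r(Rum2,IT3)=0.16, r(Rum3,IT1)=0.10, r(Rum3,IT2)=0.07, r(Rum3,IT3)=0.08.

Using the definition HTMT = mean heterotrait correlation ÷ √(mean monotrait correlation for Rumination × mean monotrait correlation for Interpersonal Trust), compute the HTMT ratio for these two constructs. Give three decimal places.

0.169

Mean heterotrait r = 0.95/9 = 0.1056.
Mean within-Rum = 1.79/3 = 0.5967; mean within-IT = 1.97/3 = 0.6567.
Geometric mean = √(0.5967 × 0.6567) = 0.6260.
HTMT = 0.1056 / 0.6260 = 0.169.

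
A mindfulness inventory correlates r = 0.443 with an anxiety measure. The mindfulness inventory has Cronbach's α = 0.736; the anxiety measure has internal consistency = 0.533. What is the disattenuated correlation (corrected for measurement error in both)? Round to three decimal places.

r_true = r_obs / √(r_xx · r_yy) = 0.443 / √(0.736 × 0.533) = 0.443 / √0.392288 = 0.443 / 0.6263 ≈ 0.707.

0.707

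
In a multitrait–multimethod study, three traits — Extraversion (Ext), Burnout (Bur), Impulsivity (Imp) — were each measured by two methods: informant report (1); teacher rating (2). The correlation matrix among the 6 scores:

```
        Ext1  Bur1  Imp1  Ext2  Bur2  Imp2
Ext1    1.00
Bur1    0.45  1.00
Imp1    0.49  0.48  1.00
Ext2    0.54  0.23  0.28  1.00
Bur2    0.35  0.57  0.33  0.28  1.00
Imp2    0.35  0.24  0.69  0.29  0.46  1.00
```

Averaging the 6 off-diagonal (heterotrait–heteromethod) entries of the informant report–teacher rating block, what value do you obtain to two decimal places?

HTHM values (method 1 × method 2): 0.35, 0.35, 0.23, 0.24, 0.28, 0.33; mean = 1.78/6 = 0.30.

0.30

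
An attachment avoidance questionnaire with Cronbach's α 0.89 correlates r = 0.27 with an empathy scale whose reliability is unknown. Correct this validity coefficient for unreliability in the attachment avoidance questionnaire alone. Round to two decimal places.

Single correction: r_c = r_obs / √r_xx = 0.27 / √0.89 = 0.27 / 0.9434 ≈ 0.29.

0.29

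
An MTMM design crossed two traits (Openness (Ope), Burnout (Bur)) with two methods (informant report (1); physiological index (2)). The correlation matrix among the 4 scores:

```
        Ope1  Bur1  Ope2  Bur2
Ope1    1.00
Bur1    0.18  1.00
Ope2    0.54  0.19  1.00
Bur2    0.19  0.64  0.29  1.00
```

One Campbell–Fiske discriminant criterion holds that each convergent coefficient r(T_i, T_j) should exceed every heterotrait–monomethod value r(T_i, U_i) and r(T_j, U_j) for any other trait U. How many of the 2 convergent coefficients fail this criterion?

Each convergent coefficient versus the relevant comparison correlations:
Ope (methods 1·2): 0.54 vs {0.18, 0.29} → pass.
Bur (methods 1·2): 0.64 vs {0.18, 0.29} → pass.
0 of 2 fail.

0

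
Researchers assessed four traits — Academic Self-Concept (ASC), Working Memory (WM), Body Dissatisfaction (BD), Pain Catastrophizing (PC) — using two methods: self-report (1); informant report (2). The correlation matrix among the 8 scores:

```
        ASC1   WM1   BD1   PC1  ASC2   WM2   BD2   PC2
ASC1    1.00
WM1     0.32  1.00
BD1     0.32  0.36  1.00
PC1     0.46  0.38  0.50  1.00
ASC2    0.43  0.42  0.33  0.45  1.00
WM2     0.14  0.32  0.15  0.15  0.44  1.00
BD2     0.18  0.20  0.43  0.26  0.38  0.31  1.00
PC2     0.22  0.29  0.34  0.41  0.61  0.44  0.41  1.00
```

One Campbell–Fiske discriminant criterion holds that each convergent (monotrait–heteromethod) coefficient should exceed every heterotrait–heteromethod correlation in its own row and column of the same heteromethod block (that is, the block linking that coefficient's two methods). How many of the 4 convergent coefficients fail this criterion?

3

Each convergent coefficient versus the relevant comparison correlations:
ASC (methods 1·2): 0.43 vs {0.14, 0.42, 0.18, 0.33, 0.22, 0.45} → fail.
WM (methods 1·2): 0.32 vs {0.42, 0.14, 0.20, 0.15, 0.29, 0.15} → fail.
BD (methods 1·2): 0.43 vs {0.33, 0.18, 0.15, 0.20, 0.34, 0.26} → pass.
PC (methods 1·2): 0.41 vs {0.45, 0.22, 0.15, 0.29, 0.26, 0.34} → fail.
3 of 4 fail.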